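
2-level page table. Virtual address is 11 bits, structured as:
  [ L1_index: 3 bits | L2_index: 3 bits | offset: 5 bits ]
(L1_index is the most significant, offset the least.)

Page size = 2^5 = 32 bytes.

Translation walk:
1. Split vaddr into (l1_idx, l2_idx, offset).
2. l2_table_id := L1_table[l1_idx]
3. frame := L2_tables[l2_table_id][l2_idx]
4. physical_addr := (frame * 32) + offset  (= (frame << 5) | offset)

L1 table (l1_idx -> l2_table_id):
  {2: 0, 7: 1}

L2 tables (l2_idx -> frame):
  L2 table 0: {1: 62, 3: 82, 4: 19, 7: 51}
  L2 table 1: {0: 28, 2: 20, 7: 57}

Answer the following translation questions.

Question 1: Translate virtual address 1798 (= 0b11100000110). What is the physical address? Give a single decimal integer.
vaddr = 1798 = 0b11100000110
Split: l1_idx=7, l2_idx=0, offset=6
L1[7] = 1
L2[1][0] = 28
paddr = 28 * 32 + 6 = 902

Answer: 902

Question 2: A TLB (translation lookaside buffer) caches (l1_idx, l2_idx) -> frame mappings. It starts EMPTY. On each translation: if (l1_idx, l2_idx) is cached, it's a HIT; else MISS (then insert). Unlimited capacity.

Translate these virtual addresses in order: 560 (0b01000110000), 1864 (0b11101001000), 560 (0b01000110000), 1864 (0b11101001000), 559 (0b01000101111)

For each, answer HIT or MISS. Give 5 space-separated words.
Answer: MISS MISS HIT HIT HIT

Derivation:
vaddr=560: (2,1) not in TLB -> MISS, insert
vaddr=1864: (7,2) not in TLB -> MISS, insert
vaddr=560: (2,1) in TLB -> HIT
vaddr=1864: (7,2) in TLB -> HIT
vaddr=559: (2,1) in TLB -> HIT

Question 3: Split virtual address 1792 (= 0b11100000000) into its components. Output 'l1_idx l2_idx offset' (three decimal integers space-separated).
Answer: 7 0 0

Derivation:
vaddr = 1792 = 0b11100000000
  top 3 bits -> l1_idx = 7
  next 3 bits -> l2_idx = 0
  bottom 5 bits -> offset = 0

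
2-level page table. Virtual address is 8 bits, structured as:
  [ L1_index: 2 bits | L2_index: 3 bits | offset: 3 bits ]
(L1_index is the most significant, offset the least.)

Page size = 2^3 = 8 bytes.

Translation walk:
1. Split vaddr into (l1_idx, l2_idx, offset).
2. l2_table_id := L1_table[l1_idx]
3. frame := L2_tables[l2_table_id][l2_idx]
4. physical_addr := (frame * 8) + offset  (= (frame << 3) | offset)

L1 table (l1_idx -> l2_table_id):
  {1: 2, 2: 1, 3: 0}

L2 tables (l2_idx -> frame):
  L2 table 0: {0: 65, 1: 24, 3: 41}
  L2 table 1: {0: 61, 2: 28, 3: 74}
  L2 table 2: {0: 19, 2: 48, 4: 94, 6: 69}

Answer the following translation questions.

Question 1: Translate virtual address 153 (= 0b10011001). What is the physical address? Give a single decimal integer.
Answer: 593

Derivation:
vaddr = 153 = 0b10011001
Split: l1_idx=2, l2_idx=3, offset=1
L1[2] = 1
L2[1][3] = 74
paddr = 74 * 8 + 1 = 593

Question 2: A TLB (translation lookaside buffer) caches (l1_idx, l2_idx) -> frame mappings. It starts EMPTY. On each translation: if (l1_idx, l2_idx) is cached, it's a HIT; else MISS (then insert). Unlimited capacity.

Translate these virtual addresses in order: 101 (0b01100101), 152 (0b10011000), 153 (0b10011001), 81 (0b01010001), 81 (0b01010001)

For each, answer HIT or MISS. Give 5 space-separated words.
Answer: MISS MISS HIT MISS HIT

Derivation:
vaddr=101: (1,4) not in TLB -> MISS, insert
vaddr=152: (2,3) not in TLB -> MISS, insert
vaddr=153: (2,3) in TLB -> HIT
vaddr=81: (1,2) not in TLB -> MISS, insert
vaddr=81: (1,2) in TLB -> HIT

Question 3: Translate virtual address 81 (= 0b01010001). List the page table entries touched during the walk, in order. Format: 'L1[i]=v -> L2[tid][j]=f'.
vaddr = 81 = 0b01010001
Split: l1_idx=1, l2_idx=2, offset=1

Answer: L1[1]=2 -> L2[2][2]=48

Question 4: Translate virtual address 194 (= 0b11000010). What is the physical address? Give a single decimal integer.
vaddr = 194 = 0b11000010
Split: l1_idx=3, l2_idx=0, offset=2
L1[3] = 0
L2[0][0] = 65
paddr = 65 * 8 + 2 = 522

Answer: 522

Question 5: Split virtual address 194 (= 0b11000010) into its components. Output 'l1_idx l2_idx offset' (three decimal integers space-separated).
vaddr = 194 = 0b11000010
  top 2 bits -> l1_idx = 3
  next 3 bits -> l2_idx = 0
  bottom 3 bits -> offset = 2

Answer: 3 0 2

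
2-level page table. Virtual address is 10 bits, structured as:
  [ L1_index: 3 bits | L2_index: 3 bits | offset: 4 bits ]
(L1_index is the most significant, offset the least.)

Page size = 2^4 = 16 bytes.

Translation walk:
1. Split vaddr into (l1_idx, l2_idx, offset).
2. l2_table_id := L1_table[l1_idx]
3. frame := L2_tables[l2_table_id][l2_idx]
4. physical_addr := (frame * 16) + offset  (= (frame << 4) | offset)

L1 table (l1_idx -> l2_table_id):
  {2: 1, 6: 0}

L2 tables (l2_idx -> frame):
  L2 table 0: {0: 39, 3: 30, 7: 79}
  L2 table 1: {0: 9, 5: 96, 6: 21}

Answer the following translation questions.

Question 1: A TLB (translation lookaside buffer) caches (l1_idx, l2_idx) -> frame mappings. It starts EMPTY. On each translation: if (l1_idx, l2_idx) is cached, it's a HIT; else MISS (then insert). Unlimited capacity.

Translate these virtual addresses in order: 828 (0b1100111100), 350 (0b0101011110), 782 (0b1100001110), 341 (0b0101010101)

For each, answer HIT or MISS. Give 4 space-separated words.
vaddr=828: (6,3) not in TLB -> MISS, insert
vaddr=350: (2,5) not in TLB -> MISS, insert
vaddr=782: (6,0) not in TLB -> MISS, insert
vaddr=341: (2,5) in TLB -> HIT

Answer: MISS MISS MISS HIT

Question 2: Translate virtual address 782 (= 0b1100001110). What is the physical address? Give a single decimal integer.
Answer: 638

Derivation:
vaddr = 782 = 0b1100001110
Split: l1_idx=6, l2_idx=0, offset=14
L1[6] = 0
L2[0][0] = 39
paddr = 39 * 16 + 14 = 638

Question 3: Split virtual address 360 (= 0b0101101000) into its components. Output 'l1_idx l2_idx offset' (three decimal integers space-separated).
Answer: 2 6 8

Derivation:
vaddr = 360 = 0b0101101000
  top 3 bits -> l1_idx = 2
  next 3 bits -> l2_idx = 6
  bottom 4 bits -> offset = 8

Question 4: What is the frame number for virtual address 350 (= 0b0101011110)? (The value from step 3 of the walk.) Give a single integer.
vaddr = 350: l1_idx=2, l2_idx=5
L1[2] = 1; L2[1][5] = 96

Answer: 96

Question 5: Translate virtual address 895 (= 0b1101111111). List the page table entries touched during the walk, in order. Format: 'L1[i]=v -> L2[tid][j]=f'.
vaddr = 895 = 0b1101111111
Split: l1_idx=6, l2_idx=7, offset=15

Answer: L1[6]=0 -> L2[0][7]=79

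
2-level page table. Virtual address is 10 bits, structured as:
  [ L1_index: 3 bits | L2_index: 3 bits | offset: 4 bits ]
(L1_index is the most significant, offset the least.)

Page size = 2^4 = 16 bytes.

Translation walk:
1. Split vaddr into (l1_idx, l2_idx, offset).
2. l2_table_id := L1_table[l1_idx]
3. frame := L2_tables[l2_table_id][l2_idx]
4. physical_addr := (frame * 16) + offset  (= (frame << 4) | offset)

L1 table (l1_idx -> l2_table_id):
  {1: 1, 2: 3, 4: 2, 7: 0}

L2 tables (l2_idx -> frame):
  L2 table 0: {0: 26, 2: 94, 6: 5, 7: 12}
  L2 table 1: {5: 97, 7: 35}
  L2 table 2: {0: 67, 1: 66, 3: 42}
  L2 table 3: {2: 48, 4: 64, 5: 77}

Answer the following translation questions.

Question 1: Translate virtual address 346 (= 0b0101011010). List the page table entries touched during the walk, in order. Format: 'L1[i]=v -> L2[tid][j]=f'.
Answer: L1[2]=3 -> L2[3][5]=77

Derivation:
vaddr = 346 = 0b0101011010
Split: l1_idx=2, l2_idx=5, offset=10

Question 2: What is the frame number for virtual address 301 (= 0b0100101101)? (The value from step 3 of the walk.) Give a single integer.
vaddr = 301: l1_idx=2, l2_idx=2
L1[2] = 3; L2[3][2] = 48

Answer: 48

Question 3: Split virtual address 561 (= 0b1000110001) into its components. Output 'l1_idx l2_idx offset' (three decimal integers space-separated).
vaddr = 561 = 0b1000110001
  top 3 bits -> l1_idx = 4
  next 3 bits -> l2_idx = 3
  bottom 4 bits -> offset = 1

Answer: 4 3 1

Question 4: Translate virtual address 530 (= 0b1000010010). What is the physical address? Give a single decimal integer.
vaddr = 530 = 0b1000010010
Split: l1_idx=4, l2_idx=1, offset=2
L1[4] = 2
L2[2][1] = 66
paddr = 66 * 16 + 2 = 1058

Answer: 1058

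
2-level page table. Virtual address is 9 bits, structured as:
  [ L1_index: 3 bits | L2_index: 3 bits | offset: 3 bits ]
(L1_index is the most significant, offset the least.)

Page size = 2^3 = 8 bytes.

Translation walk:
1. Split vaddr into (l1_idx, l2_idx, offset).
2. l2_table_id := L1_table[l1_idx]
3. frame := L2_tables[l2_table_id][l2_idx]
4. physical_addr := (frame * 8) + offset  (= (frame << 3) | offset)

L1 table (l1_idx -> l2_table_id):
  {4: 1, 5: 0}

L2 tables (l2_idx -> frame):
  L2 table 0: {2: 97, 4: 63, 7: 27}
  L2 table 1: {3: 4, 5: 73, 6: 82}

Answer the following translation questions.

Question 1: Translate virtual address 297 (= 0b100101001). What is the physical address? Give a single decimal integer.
Answer: 585

Derivation:
vaddr = 297 = 0b100101001
Split: l1_idx=4, l2_idx=5, offset=1
L1[4] = 1
L2[1][5] = 73
paddr = 73 * 8 + 1 = 585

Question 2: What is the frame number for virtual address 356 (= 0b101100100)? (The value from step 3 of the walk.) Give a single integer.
Answer: 63

Derivation:
vaddr = 356: l1_idx=5, l2_idx=4
L1[5] = 0; L2[0][4] = 63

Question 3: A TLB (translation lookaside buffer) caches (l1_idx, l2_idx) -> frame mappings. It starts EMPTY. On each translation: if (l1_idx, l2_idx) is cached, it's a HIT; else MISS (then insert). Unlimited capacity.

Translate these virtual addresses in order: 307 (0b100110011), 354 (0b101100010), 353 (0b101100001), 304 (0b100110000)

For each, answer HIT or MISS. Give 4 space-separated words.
Answer: MISS MISS HIT HIT

Derivation:
vaddr=307: (4,6) not in TLB -> MISS, insert
vaddr=354: (5,4) not in TLB -> MISS, insert
vaddr=353: (5,4) in TLB -> HIT
vaddr=304: (4,6) in TLB -> HIT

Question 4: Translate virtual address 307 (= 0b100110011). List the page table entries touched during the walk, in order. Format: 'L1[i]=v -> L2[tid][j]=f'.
vaddr = 307 = 0b100110011
Split: l1_idx=4, l2_idx=6, offset=3

Answer: L1[4]=1 -> L2[1][6]=82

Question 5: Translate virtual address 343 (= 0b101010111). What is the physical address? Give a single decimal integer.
Answer: 783

Derivation:
vaddr = 343 = 0b101010111
Split: l1_idx=5, l2_idx=2, offset=7
L1[5] = 0
L2[0][2] = 97
paddr = 97 * 8 + 7 = 783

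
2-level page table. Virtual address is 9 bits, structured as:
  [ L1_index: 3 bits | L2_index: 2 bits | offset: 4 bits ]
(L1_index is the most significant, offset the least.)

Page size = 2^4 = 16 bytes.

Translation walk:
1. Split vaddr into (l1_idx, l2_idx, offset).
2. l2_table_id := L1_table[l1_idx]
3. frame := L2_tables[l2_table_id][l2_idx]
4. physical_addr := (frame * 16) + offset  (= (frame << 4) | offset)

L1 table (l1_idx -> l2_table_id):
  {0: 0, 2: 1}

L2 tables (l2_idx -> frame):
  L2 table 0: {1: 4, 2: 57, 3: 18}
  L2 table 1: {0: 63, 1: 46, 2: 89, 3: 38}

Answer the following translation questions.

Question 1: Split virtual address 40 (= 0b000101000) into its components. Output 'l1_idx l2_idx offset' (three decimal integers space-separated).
Answer: 0 2 8

Derivation:
vaddr = 40 = 0b000101000
  top 3 bits -> l1_idx = 0
  next 2 bits -> l2_idx = 2
  bottom 4 bits -> offset = 8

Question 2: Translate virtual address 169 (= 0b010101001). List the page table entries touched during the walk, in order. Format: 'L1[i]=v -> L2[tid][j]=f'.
Answer: L1[2]=1 -> L2[1][2]=89

Derivation:
vaddr = 169 = 0b010101001
Split: l1_idx=2, l2_idx=2, offset=9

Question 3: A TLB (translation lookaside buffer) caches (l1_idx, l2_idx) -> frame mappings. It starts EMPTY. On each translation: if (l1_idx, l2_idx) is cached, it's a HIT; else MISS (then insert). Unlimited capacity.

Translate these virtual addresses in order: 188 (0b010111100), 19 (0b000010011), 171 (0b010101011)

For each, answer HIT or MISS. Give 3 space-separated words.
Answer: MISS MISS MISS

Derivation:
vaddr=188: (2,3) not in TLB -> MISS, insert
vaddr=19: (0,1) not in TLB -> MISS, insert
vaddr=171: (2,2) not in TLB -> MISS, insert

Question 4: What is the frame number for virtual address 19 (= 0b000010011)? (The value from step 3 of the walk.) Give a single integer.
vaddr = 19: l1_idx=0, l2_idx=1
L1[0] = 0; L2[0][1] = 4

Answer: 4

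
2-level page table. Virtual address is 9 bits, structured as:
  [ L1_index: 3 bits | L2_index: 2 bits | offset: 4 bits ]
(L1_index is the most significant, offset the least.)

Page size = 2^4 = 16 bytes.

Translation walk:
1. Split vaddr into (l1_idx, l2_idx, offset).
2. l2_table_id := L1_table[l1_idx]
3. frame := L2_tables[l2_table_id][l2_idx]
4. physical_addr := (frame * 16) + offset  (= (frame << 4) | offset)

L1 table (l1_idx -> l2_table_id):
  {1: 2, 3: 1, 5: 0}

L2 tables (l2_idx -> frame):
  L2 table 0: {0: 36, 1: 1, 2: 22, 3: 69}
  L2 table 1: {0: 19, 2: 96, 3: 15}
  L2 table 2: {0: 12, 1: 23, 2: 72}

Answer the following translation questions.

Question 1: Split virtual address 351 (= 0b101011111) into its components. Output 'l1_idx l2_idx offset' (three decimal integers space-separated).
Answer: 5 1 15

Derivation:
vaddr = 351 = 0b101011111
  top 3 bits -> l1_idx = 5
  next 2 bits -> l2_idx = 1
  bottom 4 bits -> offset = 15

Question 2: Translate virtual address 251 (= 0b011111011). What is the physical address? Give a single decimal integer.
vaddr = 251 = 0b011111011
Split: l1_idx=3, l2_idx=3, offset=11
L1[3] = 1
L2[1][3] = 15
paddr = 15 * 16 + 11 = 251

Answer: 251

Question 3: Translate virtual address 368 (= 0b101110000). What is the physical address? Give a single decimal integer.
Answer: 1104

Derivation:
vaddr = 368 = 0b101110000
Split: l1_idx=5, l2_idx=3, offset=0
L1[5] = 0
L2[0][3] = 69
paddr = 69 * 16 + 0 = 1104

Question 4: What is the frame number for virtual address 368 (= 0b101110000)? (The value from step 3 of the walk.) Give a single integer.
Answer: 69

Derivation:
vaddr = 368: l1_idx=5, l2_idx=3
L1[5] = 0; L2[0][3] = 69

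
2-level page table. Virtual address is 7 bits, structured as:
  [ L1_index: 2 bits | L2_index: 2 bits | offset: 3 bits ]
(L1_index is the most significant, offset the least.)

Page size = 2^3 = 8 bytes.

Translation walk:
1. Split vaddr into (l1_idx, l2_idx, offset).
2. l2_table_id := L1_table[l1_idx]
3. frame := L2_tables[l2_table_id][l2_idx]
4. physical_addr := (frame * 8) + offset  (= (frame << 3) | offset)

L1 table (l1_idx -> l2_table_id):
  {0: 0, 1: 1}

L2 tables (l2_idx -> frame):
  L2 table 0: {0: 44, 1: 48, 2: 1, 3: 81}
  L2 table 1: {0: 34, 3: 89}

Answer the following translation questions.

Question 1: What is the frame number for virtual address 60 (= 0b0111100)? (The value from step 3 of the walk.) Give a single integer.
Answer: 89

Derivation:
vaddr = 60: l1_idx=1, l2_idx=3
L1[1] = 1; L2[1][3] = 89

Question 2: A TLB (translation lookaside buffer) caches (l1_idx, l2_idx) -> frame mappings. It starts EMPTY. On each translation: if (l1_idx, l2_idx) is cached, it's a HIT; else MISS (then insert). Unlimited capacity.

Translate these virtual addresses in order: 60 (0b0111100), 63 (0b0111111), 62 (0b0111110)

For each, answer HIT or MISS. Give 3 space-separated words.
vaddr=60: (1,3) not in TLB -> MISS, insert
vaddr=63: (1,3) in TLB -> HIT
vaddr=62: (1,3) in TLB -> HIT

Answer: MISS HIT HIT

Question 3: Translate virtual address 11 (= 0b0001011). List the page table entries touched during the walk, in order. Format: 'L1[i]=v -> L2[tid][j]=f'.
vaddr = 11 = 0b0001011
Split: l1_idx=0, l2_idx=1, offset=3

Answer: L1[0]=0 -> L2[0][1]=48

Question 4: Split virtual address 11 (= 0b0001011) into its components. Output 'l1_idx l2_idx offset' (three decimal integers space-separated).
Answer: 0 1 3

Derivation:
vaddr = 11 = 0b0001011
  top 2 bits -> l1_idx = 0
  next 2 bits -> l2_idx = 1
  bottom 3 bits -> offset = 3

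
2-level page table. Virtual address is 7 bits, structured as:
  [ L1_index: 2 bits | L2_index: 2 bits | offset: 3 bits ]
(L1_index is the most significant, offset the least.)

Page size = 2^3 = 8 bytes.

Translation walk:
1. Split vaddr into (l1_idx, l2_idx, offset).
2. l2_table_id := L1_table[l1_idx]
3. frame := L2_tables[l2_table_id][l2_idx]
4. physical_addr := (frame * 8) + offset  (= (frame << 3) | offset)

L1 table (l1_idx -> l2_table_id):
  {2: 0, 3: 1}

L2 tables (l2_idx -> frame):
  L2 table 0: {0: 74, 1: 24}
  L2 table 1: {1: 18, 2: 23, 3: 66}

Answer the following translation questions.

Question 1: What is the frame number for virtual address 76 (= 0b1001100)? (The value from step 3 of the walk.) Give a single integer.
vaddr = 76: l1_idx=2, l2_idx=1
L1[2] = 0; L2[0][1] = 24

Answer: 24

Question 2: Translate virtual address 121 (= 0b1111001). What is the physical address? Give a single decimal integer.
vaddr = 121 = 0b1111001
Split: l1_idx=3, l2_idx=3, offset=1
L1[3] = 1
L2[1][3] = 66
paddr = 66 * 8 + 1 = 529

Answer: 529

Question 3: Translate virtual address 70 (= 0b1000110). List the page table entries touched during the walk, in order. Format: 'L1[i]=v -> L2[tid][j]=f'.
vaddr = 70 = 0b1000110
Split: l1_idx=2, l2_idx=0, offset=6

Answer: L1[2]=0 -> L2[0][0]=74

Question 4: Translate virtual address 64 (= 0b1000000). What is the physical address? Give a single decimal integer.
vaddr = 64 = 0b1000000
Split: l1_idx=2, l2_idx=0, offset=0
L1[2] = 0
L2[0][0] = 74
paddr = 74 * 8 + 0 = 592

Answer: 592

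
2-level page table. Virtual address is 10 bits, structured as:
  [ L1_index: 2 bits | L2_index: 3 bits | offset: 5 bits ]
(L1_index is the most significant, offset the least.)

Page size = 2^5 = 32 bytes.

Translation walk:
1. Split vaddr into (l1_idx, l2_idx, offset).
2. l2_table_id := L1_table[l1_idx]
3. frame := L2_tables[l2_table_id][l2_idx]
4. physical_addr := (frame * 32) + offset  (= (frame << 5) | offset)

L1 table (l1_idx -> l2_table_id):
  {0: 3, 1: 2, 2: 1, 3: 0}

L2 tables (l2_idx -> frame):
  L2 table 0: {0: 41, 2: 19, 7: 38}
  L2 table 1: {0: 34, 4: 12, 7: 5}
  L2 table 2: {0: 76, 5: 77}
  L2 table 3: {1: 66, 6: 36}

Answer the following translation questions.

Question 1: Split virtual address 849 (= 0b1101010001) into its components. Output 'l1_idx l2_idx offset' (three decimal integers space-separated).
Answer: 3 2 17

Derivation:
vaddr = 849 = 0b1101010001
  top 2 bits -> l1_idx = 3
  next 3 bits -> l2_idx = 2
  bottom 5 bits -> offset = 17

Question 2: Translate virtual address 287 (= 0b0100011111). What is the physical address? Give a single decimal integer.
vaddr = 287 = 0b0100011111
Split: l1_idx=1, l2_idx=0, offset=31
L1[1] = 2
L2[2][0] = 76
paddr = 76 * 32 + 31 = 2463

Answer: 2463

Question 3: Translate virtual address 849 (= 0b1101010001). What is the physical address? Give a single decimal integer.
vaddr = 849 = 0b1101010001
Split: l1_idx=3, l2_idx=2, offset=17
L1[3] = 0
L2[0][2] = 19
paddr = 19 * 32 + 17 = 625

Answer: 625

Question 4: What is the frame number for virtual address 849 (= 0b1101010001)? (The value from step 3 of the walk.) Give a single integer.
vaddr = 849: l1_idx=3, l2_idx=2
L1[3] = 0; L2[0][2] = 19

Answer: 19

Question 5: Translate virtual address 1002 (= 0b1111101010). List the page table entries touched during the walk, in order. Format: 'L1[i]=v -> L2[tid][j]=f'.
Answer: L1[3]=0 -> L2[0][7]=38

Derivation:
vaddr = 1002 = 0b1111101010
Split: l1_idx=3, l2_idx=7, offset=10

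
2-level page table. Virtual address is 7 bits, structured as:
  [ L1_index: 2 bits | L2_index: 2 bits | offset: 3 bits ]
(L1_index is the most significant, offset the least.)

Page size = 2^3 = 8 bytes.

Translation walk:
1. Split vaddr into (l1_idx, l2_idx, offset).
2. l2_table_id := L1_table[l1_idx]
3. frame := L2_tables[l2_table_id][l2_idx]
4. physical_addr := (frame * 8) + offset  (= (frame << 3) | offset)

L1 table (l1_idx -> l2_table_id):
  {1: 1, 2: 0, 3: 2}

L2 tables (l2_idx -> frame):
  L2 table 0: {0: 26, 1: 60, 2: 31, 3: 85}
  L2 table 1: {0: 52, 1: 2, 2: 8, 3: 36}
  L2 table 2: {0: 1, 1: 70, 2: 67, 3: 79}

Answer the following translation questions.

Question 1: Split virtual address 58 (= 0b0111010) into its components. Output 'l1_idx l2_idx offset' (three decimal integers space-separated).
Answer: 1 3 2

Derivation:
vaddr = 58 = 0b0111010
  top 2 bits -> l1_idx = 1
  next 2 bits -> l2_idx = 3
  bottom 3 bits -> offset = 2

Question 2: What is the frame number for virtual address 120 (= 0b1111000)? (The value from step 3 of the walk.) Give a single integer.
Answer: 79

Derivation:
vaddr = 120: l1_idx=3, l2_idx=3
L1[3] = 2; L2[2][3] = 79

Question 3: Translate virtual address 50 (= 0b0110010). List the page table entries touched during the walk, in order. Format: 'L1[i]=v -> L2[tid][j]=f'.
Answer: L1[1]=1 -> L2[1][2]=8

Derivation:
vaddr = 50 = 0b0110010
Split: l1_idx=1, l2_idx=2, offset=2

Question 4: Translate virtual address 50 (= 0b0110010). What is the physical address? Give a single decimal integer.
vaddr = 50 = 0b0110010
Split: l1_idx=1, l2_idx=2, offset=2
L1[1] = 1
L2[1][2] = 8
paddr = 8 * 8 + 2 = 66

Answer: 66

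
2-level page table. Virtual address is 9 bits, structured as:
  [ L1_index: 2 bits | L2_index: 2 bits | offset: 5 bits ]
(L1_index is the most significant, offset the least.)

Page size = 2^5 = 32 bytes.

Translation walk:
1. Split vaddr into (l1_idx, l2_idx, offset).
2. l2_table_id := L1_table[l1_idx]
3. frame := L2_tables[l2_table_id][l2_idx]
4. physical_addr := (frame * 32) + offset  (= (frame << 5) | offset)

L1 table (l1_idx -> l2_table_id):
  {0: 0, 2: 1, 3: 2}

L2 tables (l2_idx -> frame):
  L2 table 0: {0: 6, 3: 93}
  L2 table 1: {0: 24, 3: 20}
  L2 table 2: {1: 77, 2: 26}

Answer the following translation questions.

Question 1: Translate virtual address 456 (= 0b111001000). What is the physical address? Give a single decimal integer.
Answer: 840

Derivation:
vaddr = 456 = 0b111001000
Split: l1_idx=3, l2_idx=2, offset=8
L1[3] = 2
L2[2][2] = 26
paddr = 26 * 32 + 8 = 840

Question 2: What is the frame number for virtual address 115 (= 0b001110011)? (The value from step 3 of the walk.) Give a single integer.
Answer: 93

Derivation:
vaddr = 115: l1_idx=0, l2_idx=3
L1[0] = 0; L2[0][3] = 93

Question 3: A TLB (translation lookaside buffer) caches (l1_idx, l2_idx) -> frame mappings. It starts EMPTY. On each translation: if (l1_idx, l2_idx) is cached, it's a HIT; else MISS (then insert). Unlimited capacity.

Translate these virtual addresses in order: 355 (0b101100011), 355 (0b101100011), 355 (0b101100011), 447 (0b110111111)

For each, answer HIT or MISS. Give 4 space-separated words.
vaddr=355: (2,3) not in TLB -> MISS, insert
vaddr=355: (2,3) in TLB -> HIT
vaddr=355: (2,3) in TLB -> HIT
vaddr=447: (3,1) not in TLB -> MISS, insert

Answer: MISS HIT HIT MISS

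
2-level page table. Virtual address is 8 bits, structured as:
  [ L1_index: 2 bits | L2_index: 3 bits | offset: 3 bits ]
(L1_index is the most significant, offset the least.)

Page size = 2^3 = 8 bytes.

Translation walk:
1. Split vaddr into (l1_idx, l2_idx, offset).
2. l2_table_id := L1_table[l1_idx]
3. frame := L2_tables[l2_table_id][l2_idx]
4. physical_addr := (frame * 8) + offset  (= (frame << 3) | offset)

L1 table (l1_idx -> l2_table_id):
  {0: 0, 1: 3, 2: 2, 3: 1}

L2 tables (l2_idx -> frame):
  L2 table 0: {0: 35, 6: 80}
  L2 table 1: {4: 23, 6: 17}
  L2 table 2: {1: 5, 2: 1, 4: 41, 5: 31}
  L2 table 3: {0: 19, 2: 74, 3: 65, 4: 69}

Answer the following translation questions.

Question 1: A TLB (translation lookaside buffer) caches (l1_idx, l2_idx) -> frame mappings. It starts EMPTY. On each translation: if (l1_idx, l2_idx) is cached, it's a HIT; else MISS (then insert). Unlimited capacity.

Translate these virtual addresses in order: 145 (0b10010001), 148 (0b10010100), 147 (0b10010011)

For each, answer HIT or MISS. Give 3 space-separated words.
vaddr=145: (2,2) not in TLB -> MISS, insert
vaddr=148: (2,2) in TLB -> HIT
vaddr=147: (2,2) in TLB -> HIT

Answer: MISS HIT HIT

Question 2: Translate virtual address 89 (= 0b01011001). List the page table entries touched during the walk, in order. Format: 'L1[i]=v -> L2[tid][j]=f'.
Answer: L1[1]=3 -> L2[3][3]=65

Derivation:
vaddr = 89 = 0b01011001
Split: l1_idx=1, l2_idx=3, offset=1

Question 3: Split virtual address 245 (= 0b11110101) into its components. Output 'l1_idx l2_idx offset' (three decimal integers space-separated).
vaddr = 245 = 0b11110101
  top 2 bits -> l1_idx = 3
  next 3 bits -> l2_idx = 6
  bottom 3 bits -> offset = 5

Answer: 3 6 5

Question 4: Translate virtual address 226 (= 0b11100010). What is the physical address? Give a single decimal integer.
vaddr = 226 = 0b11100010
Split: l1_idx=3, l2_idx=4, offset=2
L1[3] = 1
L2[1][4] = 23
paddr = 23 * 8 + 2 = 186

Answer: 186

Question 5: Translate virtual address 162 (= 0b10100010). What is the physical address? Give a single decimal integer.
Answer: 330

Derivation:
vaddr = 162 = 0b10100010
Split: l1_idx=2, l2_idx=4, offset=2
L1[2] = 2
L2[2][4] = 41
paddr = 41 * 8 + 2 = 330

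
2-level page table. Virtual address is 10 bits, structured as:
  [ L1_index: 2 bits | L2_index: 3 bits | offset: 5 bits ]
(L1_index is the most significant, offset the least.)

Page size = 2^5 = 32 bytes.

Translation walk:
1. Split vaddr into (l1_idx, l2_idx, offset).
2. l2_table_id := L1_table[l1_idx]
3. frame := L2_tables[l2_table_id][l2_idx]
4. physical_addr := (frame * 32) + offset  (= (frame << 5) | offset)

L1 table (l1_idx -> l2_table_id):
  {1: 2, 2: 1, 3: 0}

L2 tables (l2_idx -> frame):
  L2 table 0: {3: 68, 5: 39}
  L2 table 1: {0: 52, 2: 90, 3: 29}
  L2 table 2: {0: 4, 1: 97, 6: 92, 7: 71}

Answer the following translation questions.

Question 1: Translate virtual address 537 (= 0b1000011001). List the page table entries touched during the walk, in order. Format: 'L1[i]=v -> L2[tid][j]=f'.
vaddr = 537 = 0b1000011001
Split: l1_idx=2, l2_idx=0, offset=25

Answer: L1[2]=1 -> L2[1][0]=52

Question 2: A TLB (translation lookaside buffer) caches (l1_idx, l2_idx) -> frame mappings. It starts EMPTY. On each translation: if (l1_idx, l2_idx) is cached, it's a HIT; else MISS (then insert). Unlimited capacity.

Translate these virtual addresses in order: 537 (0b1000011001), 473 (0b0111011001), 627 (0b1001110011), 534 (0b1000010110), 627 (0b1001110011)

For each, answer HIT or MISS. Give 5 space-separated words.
vaddr=537: (2,0) not in TLB -> MISS, insert
vaddr=473: (1,6) not in TLB -> MISS, insert
vaddr=627: (2,3) not in TLB -> MISS, insert
vaddr=534: (2,0) in TLB -> HIT
vaddr=627: (2,3) in TLB -> HIT

Answer: MISS MISS MISS HIT HIT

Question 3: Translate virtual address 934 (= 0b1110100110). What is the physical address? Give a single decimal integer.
Answer: 1254

Derivation:
vaddr = 934 = 0b1110100110
Split: l1_idx=3, l2_idx=5, offset=6
L1[3] = 0
L2[0][5] = 39
paddr = 39 * 32 + 6 = 1254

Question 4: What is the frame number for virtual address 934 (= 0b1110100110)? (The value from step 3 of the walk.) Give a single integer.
vaddr = 934: l1_idx=3, l2_idx=5
L1[3] = 0; L2[0][5] = 39

Answer: 39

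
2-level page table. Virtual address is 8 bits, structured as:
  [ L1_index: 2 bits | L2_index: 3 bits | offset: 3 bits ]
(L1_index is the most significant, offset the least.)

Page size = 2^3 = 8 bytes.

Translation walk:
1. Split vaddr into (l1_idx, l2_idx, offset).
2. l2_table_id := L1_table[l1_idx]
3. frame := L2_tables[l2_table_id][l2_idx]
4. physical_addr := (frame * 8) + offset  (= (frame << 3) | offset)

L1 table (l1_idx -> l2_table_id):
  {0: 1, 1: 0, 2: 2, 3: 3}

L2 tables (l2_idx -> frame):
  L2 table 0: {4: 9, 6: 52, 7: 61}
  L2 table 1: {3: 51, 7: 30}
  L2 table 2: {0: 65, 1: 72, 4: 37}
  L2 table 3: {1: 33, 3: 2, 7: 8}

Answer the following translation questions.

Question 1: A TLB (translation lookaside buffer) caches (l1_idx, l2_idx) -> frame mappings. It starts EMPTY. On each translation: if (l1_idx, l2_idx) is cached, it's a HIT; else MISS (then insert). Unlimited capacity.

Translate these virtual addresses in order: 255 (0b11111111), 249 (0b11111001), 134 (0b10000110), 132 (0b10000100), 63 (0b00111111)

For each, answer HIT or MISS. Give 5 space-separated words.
vaddr=255: (3,7) not in TLB -> MISS, insert
vaddr=249: (3,7) in TLB -> HIT
vaddr=134: (2,0) not in TLB -> MISS, insert
vaddr=132: (2,0) in TLB -> HIT
vaddr=63: (0,7) not in TLB -> MISS, insert

Answer: MISS HIT MISS HIT MISS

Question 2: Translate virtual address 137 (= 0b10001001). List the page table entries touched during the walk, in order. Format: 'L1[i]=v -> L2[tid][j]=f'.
Answer: L1[2]=2 -> L2[2][1]=72

Derivation:
vaddr = 137 = 0b10001001
Split: l1_idx=2, l2_idx=1, offset=1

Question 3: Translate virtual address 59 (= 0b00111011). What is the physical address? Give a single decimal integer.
Answer: 243

Derivation:
vaddr = 59 = 0b00111011
Split: l1_idx=0, l2_idx=7, offset=3
L1[0] = 1
L2[1][7] = 30
paddr = 30 * 8 + 3 = 243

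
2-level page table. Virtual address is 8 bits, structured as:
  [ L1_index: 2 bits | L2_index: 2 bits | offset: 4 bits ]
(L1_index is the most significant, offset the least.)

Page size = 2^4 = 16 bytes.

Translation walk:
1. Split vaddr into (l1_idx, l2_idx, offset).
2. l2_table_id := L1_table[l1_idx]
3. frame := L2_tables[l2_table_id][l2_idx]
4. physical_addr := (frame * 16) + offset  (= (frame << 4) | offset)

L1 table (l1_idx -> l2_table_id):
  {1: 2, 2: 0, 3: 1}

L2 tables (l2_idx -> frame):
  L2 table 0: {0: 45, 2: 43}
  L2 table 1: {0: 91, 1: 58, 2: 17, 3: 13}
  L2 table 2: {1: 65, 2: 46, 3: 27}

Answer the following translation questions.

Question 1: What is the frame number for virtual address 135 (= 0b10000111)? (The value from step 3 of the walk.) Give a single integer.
Answer: 45

Derivation:
vaddr = 135: l1_idx=2, l2_idx=0
L1[2] = 0; L2[0][0] = 45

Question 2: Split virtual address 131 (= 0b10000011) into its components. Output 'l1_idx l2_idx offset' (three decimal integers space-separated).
Answer: 2 0 3

Derivation:
vaddr = 131 = 0b10000011
  top 2 bits -> l1_idx = 2
  next 2 bits -> l2_idx = 0
  bottom 4 bits -> offset = 3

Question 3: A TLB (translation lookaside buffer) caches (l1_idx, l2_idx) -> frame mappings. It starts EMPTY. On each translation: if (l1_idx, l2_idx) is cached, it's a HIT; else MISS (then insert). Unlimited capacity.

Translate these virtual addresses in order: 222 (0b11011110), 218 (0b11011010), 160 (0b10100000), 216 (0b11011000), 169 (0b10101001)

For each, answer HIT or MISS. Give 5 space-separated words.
vaddr=222: (3,1) not in TLB -> MISS, insert
vaddr=218: (3,1) in TLB -> HIT
vaddr=160: (2,2) not in TLB -> MISS, insert
vaddr=216: (3,1) in TLB -> HIT
vaddr=169: (2,2) in TLB -> HIT

Answer: MISS HIT MISS HIT HIT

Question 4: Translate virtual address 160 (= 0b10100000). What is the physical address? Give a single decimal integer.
vaddr = 160 = 0b10100000
Split: l1_idx=2, l2_idx=2, offset=0
L1[2] = 0
L2[0][2] = 43
paddr = 43 * 16 + 0 = 688

Answer: 688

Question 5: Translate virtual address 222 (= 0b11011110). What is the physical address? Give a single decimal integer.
vaddr = 222 = 0b11011110
Split: l1_idx=3, l2_idx=1, offset=14
L1[3] = 1
L2[1][1] = 58
paddr = 58 * 16 + 14 = 942

Answer: 942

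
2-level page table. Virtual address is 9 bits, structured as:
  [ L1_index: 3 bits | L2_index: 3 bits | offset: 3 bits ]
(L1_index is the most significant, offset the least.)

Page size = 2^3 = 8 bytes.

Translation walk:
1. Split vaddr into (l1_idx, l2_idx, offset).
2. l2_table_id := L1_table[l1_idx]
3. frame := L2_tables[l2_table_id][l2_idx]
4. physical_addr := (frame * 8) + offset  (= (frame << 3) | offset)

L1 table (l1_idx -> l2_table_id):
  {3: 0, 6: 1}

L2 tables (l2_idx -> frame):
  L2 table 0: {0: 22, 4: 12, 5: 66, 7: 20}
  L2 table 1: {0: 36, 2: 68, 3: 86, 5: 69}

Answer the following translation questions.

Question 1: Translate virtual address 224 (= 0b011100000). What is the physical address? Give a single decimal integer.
Answer: 96

Derivation:
vaddr = 224 = 0b011100000
Split: l1_idx=3, l2_idx=4, offset=0
L1[3] = 0
L2[0][4] = 12
paddr = 12 * 8 + 0 = 96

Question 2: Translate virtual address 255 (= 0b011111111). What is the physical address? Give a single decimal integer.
vaddr = 255 = 0b011111111
Split: l1_idx=3, l2_idx=7, offset=7
L1[3] = 0
L2[0][7] = 20
paddr = 20 * 8 + 7 = 167

Answer: 167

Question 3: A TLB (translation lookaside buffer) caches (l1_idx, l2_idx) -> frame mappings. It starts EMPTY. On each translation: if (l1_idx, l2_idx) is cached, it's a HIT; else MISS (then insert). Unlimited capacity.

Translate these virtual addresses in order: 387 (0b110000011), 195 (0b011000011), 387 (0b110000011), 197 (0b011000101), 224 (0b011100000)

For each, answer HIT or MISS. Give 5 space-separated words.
vaddr=387: (6,0) not in TLB -> MISS, insert
vaddr=195: (3,0) not in TLB -> MISS, insert
vaddr=387: (6,0) in TLB -> HIT
vaddr=197: (3,0) in TLB -> HIT
vaddr=224: (3,4) not in TLB -> MISS, insert

Answer: MISS MISS HIT HIT MISS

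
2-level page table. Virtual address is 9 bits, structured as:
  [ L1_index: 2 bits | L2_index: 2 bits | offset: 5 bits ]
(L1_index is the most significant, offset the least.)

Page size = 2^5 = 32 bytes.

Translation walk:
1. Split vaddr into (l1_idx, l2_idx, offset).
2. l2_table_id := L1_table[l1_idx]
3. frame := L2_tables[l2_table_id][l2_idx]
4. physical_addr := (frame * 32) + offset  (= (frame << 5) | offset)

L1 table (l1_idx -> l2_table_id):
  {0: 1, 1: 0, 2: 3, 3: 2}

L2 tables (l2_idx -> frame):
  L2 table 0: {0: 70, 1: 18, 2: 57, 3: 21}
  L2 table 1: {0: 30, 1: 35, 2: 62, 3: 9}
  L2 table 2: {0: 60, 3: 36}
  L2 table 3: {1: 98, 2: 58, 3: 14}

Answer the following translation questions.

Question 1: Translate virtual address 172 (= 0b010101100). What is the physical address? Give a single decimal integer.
Answer: 588

Derivation:
vaddr = 172 = 0b010101100
Split: l1_idx=1, l2_idx=1, offset=12
L1[1] = 0
L2[0][1] = 18
paddr = 18 * 32 + 12 = 588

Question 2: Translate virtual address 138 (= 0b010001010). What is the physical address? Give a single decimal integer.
Answer: 2250

Derivation:
vaddr = 138 = 0b010001010
Split: l1_idx=1, l2_idx=0, offset=10
L1[1] = 0
L2[0][0] = 70
paddr = 70 * 32 + 10 = 2250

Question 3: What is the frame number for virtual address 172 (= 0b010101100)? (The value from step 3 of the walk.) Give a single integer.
vaddr = 172: l1_idx=1, l2_idx=1
L1[1] = 0; L2[0][1] = 18

Answer: 18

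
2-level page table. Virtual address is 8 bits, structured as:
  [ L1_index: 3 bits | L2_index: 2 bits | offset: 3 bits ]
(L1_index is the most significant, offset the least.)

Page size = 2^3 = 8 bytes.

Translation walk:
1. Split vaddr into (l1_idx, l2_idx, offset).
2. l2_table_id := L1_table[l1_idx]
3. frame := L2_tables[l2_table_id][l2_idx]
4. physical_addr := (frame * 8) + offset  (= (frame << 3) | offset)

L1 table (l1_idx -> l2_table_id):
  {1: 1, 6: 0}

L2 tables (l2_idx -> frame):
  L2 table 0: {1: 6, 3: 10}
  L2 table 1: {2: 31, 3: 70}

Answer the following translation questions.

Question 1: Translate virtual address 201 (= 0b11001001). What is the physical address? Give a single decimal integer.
Answer: 49

Derivation:
vaddr = 201 = 0b11001001
Split: l1_idx=6, l2_idx=1, offset=1
L1[6] = 0
L2[0][1] = 6
paddr = 6 * 8 + 1 = 49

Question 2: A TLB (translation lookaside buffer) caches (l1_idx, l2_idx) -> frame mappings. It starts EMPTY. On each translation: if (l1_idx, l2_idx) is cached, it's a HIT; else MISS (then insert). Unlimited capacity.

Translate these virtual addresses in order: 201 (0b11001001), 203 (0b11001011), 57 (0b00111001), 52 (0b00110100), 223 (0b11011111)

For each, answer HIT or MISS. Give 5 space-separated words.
Answer: MISS HIT MISS MISS MISS

Derivation:
vaddr=201: (6,1) not in TLB -> MISS, insert
vaddr=203: (6,1) in TLB -> HIT
vaddr=57: (1,3) not in TLB -> MISS, insert
vaddr=52: (1,2) not in TLB -> MISS, insert
vaddr=223: (6,3) not in TLB -> MISS, insert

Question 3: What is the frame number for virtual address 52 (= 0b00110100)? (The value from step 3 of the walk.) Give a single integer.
vaddr = 52: l1_idx=1, l2_idx=2
L1[1] = 1; L2[1][2] = 31

Answer: 31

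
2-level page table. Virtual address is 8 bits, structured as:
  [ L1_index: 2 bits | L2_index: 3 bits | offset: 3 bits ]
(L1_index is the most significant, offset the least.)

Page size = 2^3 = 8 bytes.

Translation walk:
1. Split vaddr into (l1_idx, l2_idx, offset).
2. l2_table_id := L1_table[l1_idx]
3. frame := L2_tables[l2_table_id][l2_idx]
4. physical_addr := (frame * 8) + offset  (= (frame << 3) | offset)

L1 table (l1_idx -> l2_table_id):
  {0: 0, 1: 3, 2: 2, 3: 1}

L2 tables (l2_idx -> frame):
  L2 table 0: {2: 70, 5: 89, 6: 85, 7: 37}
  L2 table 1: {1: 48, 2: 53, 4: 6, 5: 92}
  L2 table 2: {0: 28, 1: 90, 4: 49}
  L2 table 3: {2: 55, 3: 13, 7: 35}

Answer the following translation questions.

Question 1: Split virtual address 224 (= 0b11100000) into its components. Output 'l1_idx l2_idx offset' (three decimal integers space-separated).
vaddr = 224 = 0b11100000
  top 2 bits -> l1_idx = 3
  next 3 bits -> l2_idx = 4
  bottom 3 bits -> offset = 0

Answer: 3 4 0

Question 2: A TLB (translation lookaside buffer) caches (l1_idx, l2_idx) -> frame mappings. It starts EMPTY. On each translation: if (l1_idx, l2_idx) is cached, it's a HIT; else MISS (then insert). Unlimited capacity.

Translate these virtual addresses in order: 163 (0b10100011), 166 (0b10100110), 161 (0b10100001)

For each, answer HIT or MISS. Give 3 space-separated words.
Answer: MISS HIT HIT

Derivation:
vaddr=163: (2,4) not in TLB -> MISS, insert
vaddr=166: (2,4) in TLB -> HIT
vaddr=161: (2,4) in TLB -> HIT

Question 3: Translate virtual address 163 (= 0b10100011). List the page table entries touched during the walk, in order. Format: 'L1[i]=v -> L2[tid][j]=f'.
Answer: L1[2]=2 -> L2[2][4]=49

Derivation:
vaddr = 163 = 0b10100011
Split: l1_idx=2, l2_idx=4, offset=3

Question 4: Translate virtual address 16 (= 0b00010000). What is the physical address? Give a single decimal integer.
vaddr = 16 = 0b00010000
Split: l1_idx=0, l2_idx=2, offset=0
L1[0] = 0
L2[0][2] = 70
paddr = 70 * 8 + 0 = 560

Answer: 560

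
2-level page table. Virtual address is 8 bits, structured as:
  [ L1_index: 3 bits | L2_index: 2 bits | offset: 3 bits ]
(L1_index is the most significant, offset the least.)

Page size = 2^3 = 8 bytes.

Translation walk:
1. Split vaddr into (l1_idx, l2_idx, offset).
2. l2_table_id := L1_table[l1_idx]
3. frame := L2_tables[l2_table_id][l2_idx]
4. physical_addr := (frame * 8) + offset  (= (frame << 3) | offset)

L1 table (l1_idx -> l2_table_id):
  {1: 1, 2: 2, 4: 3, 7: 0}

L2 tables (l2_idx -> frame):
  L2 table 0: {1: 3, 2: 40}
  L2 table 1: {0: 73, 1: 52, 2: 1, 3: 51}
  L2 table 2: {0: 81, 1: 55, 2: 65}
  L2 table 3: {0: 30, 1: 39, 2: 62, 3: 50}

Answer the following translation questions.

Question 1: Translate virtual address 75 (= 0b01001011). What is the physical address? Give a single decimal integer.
vaddr = 75 = 0b01001011
Split: l1_idx=2, l2_idx=1, offset=3
L1[2] = 2
L2[2][1] = 55
paddr = 55 * 8 + 3 = 443

Answer: 443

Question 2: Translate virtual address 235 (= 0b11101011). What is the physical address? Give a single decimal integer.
Answer: 27

Derivation:
vaddr = 235 = 0b11101011
Split: l1_idx=7, l2_idx=1, offset=3
L1[7] = 0
L2[0][1] = 3
paddr = 3 * 8 + 3 = 27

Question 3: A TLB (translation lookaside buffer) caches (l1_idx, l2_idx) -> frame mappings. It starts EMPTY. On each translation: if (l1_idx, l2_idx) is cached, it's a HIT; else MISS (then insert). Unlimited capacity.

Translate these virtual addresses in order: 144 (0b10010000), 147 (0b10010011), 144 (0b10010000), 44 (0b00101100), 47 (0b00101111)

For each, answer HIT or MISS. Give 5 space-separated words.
Answer: MISS HIT HIT MISS HIT

Derivation:
vaddr=144: (4,2) not in TLB -> MISS, insert
vaddr=147: (4,2) in TLB -> HIT
vaddr=144: (4,2) in TLB -> HIT
vaddr=44: (1,1) not in TLB -> MISS, insert
vaddr=47: (1,1) in TLB -> HIT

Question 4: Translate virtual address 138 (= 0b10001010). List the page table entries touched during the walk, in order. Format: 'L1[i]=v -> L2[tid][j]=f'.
vaddr = 138 = 0b10001010
Split: l1_idx=4, l2_idx=1, offset=2

Answer: L1[4]=3 -> L2[3][1]=39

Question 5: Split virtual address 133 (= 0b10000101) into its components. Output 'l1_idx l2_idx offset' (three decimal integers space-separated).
Answer: 4 0 5

Derivation:
vaddr = 133 = 0b10000101
  top 3 bits -> l1_idx = 4
  next 2 bits -> l2_idx = 0
  bottom 3 bits -> offset = 5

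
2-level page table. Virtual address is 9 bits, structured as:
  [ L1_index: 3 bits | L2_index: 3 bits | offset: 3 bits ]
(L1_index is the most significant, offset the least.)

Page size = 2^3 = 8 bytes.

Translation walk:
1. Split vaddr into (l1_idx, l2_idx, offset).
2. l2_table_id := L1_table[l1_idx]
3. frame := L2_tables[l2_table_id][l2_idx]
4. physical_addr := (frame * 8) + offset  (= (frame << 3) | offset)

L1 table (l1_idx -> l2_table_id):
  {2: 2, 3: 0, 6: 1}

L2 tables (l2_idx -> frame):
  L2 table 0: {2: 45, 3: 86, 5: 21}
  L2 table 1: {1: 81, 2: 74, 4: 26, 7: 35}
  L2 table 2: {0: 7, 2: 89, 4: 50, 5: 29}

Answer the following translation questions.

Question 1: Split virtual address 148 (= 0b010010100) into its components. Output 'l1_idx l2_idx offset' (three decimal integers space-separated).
vaddr = 148 = 0b010010100
  top 3 bits -> l1_idx = 2
  next 3 bits -> l2_idx = 2
  bottom 3 bits -> offset = 4

Answer: 2 2 4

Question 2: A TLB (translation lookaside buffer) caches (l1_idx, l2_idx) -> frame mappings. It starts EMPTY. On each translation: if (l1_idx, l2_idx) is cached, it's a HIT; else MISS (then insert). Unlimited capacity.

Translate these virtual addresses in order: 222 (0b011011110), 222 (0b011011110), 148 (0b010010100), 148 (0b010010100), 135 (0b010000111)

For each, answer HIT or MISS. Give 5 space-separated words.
Answer: MISS HIT MISS HIT MISS

Derivation:
vaddr=222: (3,3) not in TLB -> MISS, insert
vaddr=222: (3,3) in TLB -> HIT
vaddr=148: (2,2) not in TLB -> MISS, insert
vaddr=148: (2,2) in TLB -> HIT
vaddr=135: (2,0) not in TLB -> MISS, insert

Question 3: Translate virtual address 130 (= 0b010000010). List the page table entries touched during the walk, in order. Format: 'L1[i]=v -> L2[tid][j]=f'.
vaddr = 130 = 0b010000010
Split: l1_idx=2, l2_idx=0, offset=2

Answer: L1[2]=2 -> L2[2][0]=7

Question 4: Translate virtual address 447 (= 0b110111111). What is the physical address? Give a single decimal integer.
Answer: 287

Derivation:
vaddr = 447 = 0b110111111
Split: l1_idx=6, l2_idx=7, offset=7
L1[6] = 1
L2[1][7] = 35
paddr = 35 * 8 + 7 = 287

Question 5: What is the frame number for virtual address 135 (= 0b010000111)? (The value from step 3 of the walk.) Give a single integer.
vaddr = 135: l1_idx=2, l2_idx=0
L1[2] = 2; L2[2][0] = 7

Answer: 7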